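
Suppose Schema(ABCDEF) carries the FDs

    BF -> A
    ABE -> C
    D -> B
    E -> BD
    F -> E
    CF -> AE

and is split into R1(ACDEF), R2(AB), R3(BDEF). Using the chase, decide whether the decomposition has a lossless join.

Chase test. Columns are ABCDEF; row i has aⱼ where attribute j ∈ Ri, else bᵢⱼ.
Initial tableau (one row per fragment):
  row 1: a1 b12 a3 a4 a5 a6
  row 2: a1 a2 b23 b24 b25 b26
  row 3: b31 a2 b33 a4 a5 a6
Rows 1 and 3 agree on D; apply D→B and equate their B entries.
Rows 1 and 3 agree on BF; apply BF→A and equate their A entries.
Rows 1 and 3 agree on ABE; apply ABE→C and equate their C entries.
Row 1 is now all distinguished symbols — the join is lossless.

Yes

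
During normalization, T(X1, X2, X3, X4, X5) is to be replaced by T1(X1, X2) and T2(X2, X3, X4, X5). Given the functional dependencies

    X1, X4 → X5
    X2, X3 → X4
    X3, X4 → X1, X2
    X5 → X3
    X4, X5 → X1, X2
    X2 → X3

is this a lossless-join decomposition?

Common attributes: T1 ∩ T2 = {X2}.
Closure of {X2}: X2 → X3 applies, adding X3; X2, X3 → X4 applies, adding X4; X3, X4 → X1, X2 applies, adding X1; X1, X4 → X5 applies, adding X5. So (X2)⁺ = {X1, X2, X3, X4, X5}.
This closure contains every attribute of T1, so T1 ∩ T2 → T1. The join is lossless.

Yes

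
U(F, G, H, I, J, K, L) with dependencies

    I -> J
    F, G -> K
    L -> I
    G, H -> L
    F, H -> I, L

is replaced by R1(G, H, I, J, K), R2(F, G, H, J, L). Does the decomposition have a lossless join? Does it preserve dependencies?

Lossless test: (G, H, J)⁺ = {G, H, I, J, L}, which is a superkey of neither fragment — lossy.
Dependency preservation: the restricted closure of {F, G} across the fragments never reaches {K}, so F, G → K cannot be enforced without a join — not preserved.

lossy and not dependency-preserving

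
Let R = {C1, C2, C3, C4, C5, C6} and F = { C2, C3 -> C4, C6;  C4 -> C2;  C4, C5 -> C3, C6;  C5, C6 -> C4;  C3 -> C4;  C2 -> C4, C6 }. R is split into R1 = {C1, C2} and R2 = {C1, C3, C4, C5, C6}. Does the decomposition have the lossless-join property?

No

Common attributes: R1 ∩ R2 = {C1}.
No dependency enlarges {C1}, so (C1)⁺ = {C1}.
The closure contains neither all of R1 = {C1, C2} nor all of R2 = {C1, C3, C4, C5, C6}, so the common attributes are not a superkey of either fragment. The join is lossy.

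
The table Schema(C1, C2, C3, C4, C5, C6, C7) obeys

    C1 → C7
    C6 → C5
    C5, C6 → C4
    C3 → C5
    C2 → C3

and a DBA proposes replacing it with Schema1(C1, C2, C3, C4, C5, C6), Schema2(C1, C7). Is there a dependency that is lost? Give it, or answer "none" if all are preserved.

none

C1 → C7 lies within Schema2.
C6 → C5 lies within Schema1.
C5, C6 → C4 lies within Schema1.
C3 → C5 lies within Schema1.
C2 → C3 lies within Schema1.
Every dependency is enforceable on the fragments, so the decomposition is dependency-preserving.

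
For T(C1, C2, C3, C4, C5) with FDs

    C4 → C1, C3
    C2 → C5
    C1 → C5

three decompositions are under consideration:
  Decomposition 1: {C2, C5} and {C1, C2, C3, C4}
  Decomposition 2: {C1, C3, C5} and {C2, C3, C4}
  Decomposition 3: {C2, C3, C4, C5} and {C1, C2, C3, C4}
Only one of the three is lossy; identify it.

Decomposition 1: common = {C2}, closure = {C2, C5} → lossless.
Decomposition 2: common = {C3}, closure = {C3} → lossy.
Decomposition 3: common = {C2, C3, C4}, closure = {C1, C2, C3, C4, C5} → lossless.

Decomposition 2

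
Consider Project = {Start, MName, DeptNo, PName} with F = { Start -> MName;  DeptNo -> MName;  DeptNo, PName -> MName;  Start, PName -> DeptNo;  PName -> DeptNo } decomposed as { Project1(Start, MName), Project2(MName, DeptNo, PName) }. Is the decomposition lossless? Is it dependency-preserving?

lossy but dependency-preserving

Lossless test: (MName)⁺ = {MName}, which is a superkey of neither fragment — lossy.
Dependency preservation: Start, PName → DeptNo is not contained in any single fragment, but the restricted closure of its left-hand side across the fragments still reaches the right-hand side; the remaining FDs each lie inside some fragment. All dependencies are preserved.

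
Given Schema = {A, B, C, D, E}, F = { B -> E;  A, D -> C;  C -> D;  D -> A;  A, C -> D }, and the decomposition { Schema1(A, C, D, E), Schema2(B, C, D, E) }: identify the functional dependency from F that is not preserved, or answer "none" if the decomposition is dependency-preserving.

B → E lies within Schema2.
A, D → C lies within Schema1.
C → D lies within Schema1.
D → A lies within Schema1.
A, C → D lies within Schema1.
Every dependency is enforceable on the fragments, so the decomposition is dependency-preserving.

none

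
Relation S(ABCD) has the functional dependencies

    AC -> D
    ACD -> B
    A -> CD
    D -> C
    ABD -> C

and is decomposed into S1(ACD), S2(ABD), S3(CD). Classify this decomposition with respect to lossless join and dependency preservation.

lossless and dependency-preserving

Lossless test (chase): Rows 1 and 2 agree on A; apply A→CD and equate their CD entries. Rows 1 and 2 agree on ACD; apply ACD→B and equate their B entries. Row 1 is now all distinguished symbols — the join is lossless.
Dependency preservation: ACD → B; ABD → C are not contained in any single fragment, but the restricted closure of each left-hand side across the fragments still reaches the right-hand side; the remaining FDs each lie inside some fragment. All dependencies are preserved.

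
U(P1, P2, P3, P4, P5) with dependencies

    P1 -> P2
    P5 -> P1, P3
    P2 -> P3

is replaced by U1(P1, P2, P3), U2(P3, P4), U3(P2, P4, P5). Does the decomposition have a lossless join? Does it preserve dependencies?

lossy and not dependency-preserving

Lossless test (chase): Rows 1 and 3 agree on P2; apply P2→P3 and equate their P3 entries. No row becomes fully distinguished — the join is lossy.
Dependency preservation: the restricted closure of {P5} across the fragments never reaches {P1, P3}, so P5 → P1, P3 cannot be enforced without a join — not preserved.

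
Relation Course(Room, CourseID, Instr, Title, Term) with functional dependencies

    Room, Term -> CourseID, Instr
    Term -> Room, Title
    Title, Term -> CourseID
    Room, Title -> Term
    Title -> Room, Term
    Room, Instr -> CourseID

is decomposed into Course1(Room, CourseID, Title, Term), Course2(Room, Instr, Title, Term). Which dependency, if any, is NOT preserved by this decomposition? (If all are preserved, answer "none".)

Room, Instr -> CourseID

Check Room, Instr → CourseID: no single fragment contains all of {Room, CourseID, Instr}, and the restricted closure of {Room, Instr} across the fragments never reaches {CourseID}.
Room, Term → CourseID, Instr is preserved.
Term → Room, Title is preserved.
Title, Term → CourseID is preserved.
Room, Title → Term is preserved.
Title → Room, Term is preserved.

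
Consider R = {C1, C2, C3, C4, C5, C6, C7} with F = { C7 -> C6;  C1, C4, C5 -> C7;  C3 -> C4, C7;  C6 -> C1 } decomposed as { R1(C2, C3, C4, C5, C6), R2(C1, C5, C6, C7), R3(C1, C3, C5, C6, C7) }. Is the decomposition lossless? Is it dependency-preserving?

Lossless test (chase): Rows 1 and 3 agree on C3; apply C3→C4, C7 and equate their C4, C7 entries. Rows 1 and 2 agree on C6; apply C6→C1 and equate their C1 entries. Row 1 is now all distinguished symbols — the join is lossless.
Dependency preservation: the restricted closure of {C1, C4, C5} across the fragments never reaches {C7}, so C1, C4, C5 → C7 cannot be enforced without a join — not preserved.

lossless but not dependency-preserving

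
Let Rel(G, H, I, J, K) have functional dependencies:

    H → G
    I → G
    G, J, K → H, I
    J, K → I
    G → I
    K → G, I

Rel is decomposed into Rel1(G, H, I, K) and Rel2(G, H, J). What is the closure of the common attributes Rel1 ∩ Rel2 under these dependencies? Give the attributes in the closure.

G, H, I

Rel1 ∩ Rel2 = {G, H}.
G → I applies, adding I
Closure: {G, H, I}.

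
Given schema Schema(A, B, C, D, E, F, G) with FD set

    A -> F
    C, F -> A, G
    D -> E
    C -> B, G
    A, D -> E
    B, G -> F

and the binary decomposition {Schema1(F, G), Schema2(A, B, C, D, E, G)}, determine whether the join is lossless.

No

Common attributes: Schema1 ∩ Schema2 = {G}.
No dependency enlarges {G}, so (G)⁺ = {G}.
The closure contains neither all of Schema1 = {F, G} nor all of Schema2 = {A, B, C, D, E, G}, so the common attributes are not a superkey of either fragment. The join is lossy.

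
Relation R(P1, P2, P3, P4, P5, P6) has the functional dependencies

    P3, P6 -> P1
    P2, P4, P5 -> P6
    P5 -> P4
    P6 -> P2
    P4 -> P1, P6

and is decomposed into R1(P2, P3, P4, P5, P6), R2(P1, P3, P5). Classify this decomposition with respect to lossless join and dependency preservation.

Lossless test: (P3, P5)⁺ = {P1, P2, P3, P4, P5, P6}, which contains all of one fragment — lossless.
Dependency preservation: the restricted closure of {P3, P6} across the fragments never reaches {P1}, so P3, P6 → P1 cannot be enforced without a join — not preserved.

lossless but not dependency-preserving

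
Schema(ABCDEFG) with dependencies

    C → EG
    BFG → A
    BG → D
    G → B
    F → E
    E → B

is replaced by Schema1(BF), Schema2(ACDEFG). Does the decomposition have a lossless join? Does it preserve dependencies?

Lossless test: (F)⁺ = {BEF}, which contains all of one fragment — lossless.
Dependency preservation: the restricted closure of {G} across the fragments never reaches {B}, so G → B cannot be enforced without a join — not preserved.

lossless but not dependency-preserving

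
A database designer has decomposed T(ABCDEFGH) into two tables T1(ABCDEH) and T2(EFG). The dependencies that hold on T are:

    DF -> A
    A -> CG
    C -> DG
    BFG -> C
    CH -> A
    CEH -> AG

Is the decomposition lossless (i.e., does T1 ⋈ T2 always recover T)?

Common attributes: T1 ∩ T2 = {E}.
No dependency enlarges {E}, so (E)⁺ = {E}.
The closure contains neither all of T1 = {ABCDEH} nor all of T2 = {EFG}, so the common attributes are not a superkey of either fragment. The join is lossy.

No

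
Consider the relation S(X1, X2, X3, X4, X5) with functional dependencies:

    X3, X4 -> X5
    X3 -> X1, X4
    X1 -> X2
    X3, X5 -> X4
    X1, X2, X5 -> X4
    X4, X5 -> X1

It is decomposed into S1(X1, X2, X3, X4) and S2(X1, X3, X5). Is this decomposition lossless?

Common attributes: S1 ∩ S2 = {X1, X3}.
Closure of {X1, X3}: X3 → X1, X4 applies, adding X4; X1 → X2 applies, adding X2; X3, X4 → X5 applies, adding X5. So (X1, X3)⁺ = {X1, X2, X3, X4, X5}.
This closure contains every attribute of S1, so S1 ∩ S2 → S1. The join is lossless.

Yes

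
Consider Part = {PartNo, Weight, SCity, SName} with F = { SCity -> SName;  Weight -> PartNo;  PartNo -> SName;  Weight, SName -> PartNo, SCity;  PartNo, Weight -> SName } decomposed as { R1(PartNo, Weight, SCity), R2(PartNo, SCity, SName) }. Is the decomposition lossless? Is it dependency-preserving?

lossless and dependency-preserving

Lossless test: (PartNo, SCity)⁺ = {PartNo, SCity, SName}, which contains all of one fragment — lossless.
Dependency preservation: Weight, SName → PartNo, SCity; PartNo, Weight → SName are not contained in any single fragment, but the restricted closure of each left-hand side across the fragments still reaches the right-hand side; the remaining FDs each lie inside some fragment. All dependencies are preserved.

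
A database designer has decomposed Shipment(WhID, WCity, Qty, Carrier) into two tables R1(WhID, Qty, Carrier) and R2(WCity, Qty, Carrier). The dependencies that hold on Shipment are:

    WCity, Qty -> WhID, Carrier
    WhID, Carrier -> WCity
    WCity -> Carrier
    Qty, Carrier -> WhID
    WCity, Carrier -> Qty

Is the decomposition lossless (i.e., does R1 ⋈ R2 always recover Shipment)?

Common attributes: R1 ∩ R2 = {Qty, Carrier}.
Closure of {Qty, Carrier}: Qty, Carrier → WhID applies, adding WhID; WhID, Carrier → WCity applies, adding WCity. So (Qty, Carrier)⁺ = {WhID, WCity, Qty, Carrier}.
This closure contains every attribute of R1, so R1 ∩ R2 → R1. The join is lossless.

Yes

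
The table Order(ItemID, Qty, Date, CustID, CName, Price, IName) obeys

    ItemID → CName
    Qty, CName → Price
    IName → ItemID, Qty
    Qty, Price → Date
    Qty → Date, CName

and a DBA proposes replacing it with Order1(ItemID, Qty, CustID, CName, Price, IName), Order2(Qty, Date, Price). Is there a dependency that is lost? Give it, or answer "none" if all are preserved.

ItemID → CName lies within Order1.
Qty, CName → Price lies within Order1.
IName → ItemID, Qty lies within Order1.
Qty, Price → Date lies within Order2.
Qty → Date, CName: restricted closure across fragments reaches Date, CName.
Every dependency is enforceable on the fragments, so the decomposition is dependency-preserving.

none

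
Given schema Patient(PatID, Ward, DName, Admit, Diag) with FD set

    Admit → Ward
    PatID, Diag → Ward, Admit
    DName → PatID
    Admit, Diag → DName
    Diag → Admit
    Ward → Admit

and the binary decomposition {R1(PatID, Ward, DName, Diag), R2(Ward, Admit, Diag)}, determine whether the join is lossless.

Yes

Common attributes: R1 ∩ R2 = {Ward, Diag}.
Closure of {Ward, Diag}: Diag → Admit applies, adding Admit; Admit, Diag → DName applies, adding DName; DName → PatID applies, adding PatID. So (Ward, Diag)⁺ = {PatID, Ward, DName, Admit, Diag}.
This closure contains every attribute of R1, so R1 ∩ R2 → R1. The join is lossless.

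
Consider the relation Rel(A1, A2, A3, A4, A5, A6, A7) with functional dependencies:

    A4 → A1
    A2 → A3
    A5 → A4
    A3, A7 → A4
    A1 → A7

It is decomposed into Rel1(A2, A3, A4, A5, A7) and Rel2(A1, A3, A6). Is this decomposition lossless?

Common attributes: Rel1 ∩ Rel2 = {A3}.
No dependency enlarges {A3}, so (A3)⁺ = {A3}.
The closure contains neither all of Rel1 = {A2, A3, A4, A5, A7} nor all of Rel2 = {A1, A3, A6}, so the common attributes are not a superkey of either fragment. The join is lossy.

No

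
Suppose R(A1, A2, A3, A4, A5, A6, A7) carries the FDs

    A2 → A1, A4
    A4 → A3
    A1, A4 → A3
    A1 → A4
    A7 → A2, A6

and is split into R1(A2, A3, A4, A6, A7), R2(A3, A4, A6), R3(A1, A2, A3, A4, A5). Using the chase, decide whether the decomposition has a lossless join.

No

Chase test. Columns are A1, A2, A3, A4, A5, A6, A7; row i has aⱼ where attribute j ∈ Ri, else bᵢⱼ.
Initial tableau (one row per fragment):
  row 1: b11 a2 a3 a4 b15 a6 a7
  row 2: b21 b22 a3 a4 b25 a6 b27
  row 3: a1 a2 a3 a4 a5 b36 b37
Rows 1 and 3 agree on A2; apply A2→A1, A4 and equate their A1, A4 entries.
No row becomes fully distinguished — the join is lossy.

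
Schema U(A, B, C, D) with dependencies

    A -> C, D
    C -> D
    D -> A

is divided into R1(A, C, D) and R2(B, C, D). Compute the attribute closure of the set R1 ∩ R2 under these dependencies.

A, C, D

R1 ∩ R2 = {C, D}.
D → A applies, adding A
Closure: {A, C, D}.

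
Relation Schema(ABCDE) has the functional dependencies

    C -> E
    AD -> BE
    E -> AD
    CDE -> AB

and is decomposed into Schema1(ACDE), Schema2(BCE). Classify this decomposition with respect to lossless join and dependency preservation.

Lossless test: (CE)⁺ = {ABCDE}, which contains all of one fragment — lossless.
Dependency preservation: AD → BE; CDE → AB are not contained in any single fragment, but the restricted closure of each left-hand side across the fragments still reaches the right-hand side; the remaining FDs each lie inside some fragment. All dependencies are preserved.

lossless and dependency-preserving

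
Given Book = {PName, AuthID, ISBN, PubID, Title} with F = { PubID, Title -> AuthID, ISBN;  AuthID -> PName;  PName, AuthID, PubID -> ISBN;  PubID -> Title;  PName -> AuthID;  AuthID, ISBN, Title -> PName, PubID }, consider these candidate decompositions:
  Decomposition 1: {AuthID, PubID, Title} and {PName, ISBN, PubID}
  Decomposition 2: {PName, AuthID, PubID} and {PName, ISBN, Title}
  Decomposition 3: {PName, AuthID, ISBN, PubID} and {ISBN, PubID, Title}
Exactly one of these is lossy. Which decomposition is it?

Decomposition 2

Decomposition 1: common = {PubID}, closure = {PName, AuthID, ISBN, PubID, Title} → lossless.
Decomposition 2: common = {PName}, closure = {PName, AuthID} → lossy.
Decomposition 3: common = {ISBN, PubID}, closure = {PName, AuthID, ISBN, PubID, Title} → lossless.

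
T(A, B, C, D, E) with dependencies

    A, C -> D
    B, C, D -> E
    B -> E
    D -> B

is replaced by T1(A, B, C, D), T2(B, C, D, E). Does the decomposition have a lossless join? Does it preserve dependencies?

lossless and dependency-preserving

Lossless test: (B, C, D)⁺ = {B, C, D, E}, which contains all of one fragment — lossless.
Dependency preservation: every FD's attributes lie within a single fragment, so each can be enforced locally — preserved.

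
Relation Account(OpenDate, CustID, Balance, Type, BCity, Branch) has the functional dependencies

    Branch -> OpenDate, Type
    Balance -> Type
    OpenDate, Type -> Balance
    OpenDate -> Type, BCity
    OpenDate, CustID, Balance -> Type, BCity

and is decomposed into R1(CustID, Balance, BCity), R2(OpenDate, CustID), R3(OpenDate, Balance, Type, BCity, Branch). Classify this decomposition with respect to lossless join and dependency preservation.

lossy but dependency-preserving

Lossless test (chase): Rows 1 and 3 agree on Balance; apply Balance→Type and equate their Type entries. Rows 2 and 3 agree on OpenDate; apply OpenDate→Type, BCity and equate their Type, BCity entries. Rows 2 and 3 agree on OpenDate, Type; apply OpenDate, Type→Balance and equate their Balance entries. No row becomes fully distinguished — the join is lossy.
Dependency preservation: OpenDate, CustID, Balance → Type, BCity is not contained in any single fragment, but the restricted closure of its left-hand side across the fragments still reaches the right-hand side; the remaining FDs each lie inside some fragment. All dependencies are preserved.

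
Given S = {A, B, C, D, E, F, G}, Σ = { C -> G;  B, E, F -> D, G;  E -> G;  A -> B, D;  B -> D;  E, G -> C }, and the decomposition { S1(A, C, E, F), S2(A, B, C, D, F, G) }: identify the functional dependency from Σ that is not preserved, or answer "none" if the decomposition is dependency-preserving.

C → G lies within S2.
B, E, F → D, G: restricted closure across fragments reaches D, G.
E → G: restricted closure across fragments reaches G.
A → B, D lies within S2.
B → D lies within S2.
E, G → C: restricted closure across fragments reaches C.
Every dependency is enforceable on the fragments, so the decomposition is dependency-preserving.

none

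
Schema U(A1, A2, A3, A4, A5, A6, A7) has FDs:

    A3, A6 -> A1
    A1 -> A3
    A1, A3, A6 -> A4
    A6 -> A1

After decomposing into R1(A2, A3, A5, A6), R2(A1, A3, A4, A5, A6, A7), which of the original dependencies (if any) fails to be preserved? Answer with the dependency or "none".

none

A3, A6 → A1 lies within R2.
A1 → A3 lies within R2.
A1, A3, A6 → A4 lies within R2.
A6 → A1 lies within R2.
Every dependency is enforceable on the fragments, so the decomposition is dependency-preserving.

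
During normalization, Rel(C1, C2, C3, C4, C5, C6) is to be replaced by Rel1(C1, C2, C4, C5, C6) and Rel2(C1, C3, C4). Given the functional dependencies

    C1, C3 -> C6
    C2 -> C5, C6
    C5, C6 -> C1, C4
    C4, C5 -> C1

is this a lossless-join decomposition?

No

Common attributes: Rel1 ∩ Rel2 = {C1, C4}.
No dependency enlarges {C1, C4}, so (C1, C4)⁺ = {C1, C4}.
The closure contains neither all of Rel1 = {C1, C2, C4, C5, C6} nor all of Rel2 = {C1, C3, C4}, so the common attributes are not a superkey of either fragment. The join is lossy.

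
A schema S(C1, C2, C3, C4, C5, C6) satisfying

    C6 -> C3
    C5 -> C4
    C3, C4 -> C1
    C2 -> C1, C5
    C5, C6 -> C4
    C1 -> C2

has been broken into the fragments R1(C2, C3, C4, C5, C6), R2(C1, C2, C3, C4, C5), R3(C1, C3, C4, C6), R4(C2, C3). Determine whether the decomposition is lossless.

Chase test. Columns are C1, C2, C3, C4, C5, C6; row i has aⱼ where attribute j ∈ Ri, else bᵢⱼ.
Initial tableau (one row per fragment):
  row 1: b11 a2 a3 a4 a5 a6
  row 2: a1 a2 a3 a4 a5 b26
  row 3: a1 b32 a3 a4 b35 a6
  row 4: b41 a2 a3 b44 b45 b46
Rows 1 and 2 agree on C3, C4; apply C3, C4→C1 and equate their C1 entries.
Rows 1 and 4 agree on C2; apply C2→C1, C5 and equate their C1, C5 entries.
Rows 1 and 3 agree on C1; apply C1→C2 and equate their C2 entries.
Rows 1 and 4 agree on C5; apply C5→C4 and equate their C4 entries.
Rows 1 and 3 agree on C2; apply C2→C1, C5 and equate their C1, C5 entries.
Row 1 is now all distinguished symbols — the join is lossless.

Yes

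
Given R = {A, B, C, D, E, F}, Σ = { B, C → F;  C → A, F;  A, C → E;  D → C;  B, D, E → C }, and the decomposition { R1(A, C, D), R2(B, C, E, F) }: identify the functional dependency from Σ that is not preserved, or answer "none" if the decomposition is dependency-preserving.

none

B, C → F lies within R2.
C → A, F: restricted closure across fragments reaches A, F.
A, C → E: restricted closure across fragments reaches E.
D → C lies within R1.
B, D, E → C: restricted closure across fragments reaches C.
Every dependency is enforceable on the fragments, so the decomposition is dependency-preserving.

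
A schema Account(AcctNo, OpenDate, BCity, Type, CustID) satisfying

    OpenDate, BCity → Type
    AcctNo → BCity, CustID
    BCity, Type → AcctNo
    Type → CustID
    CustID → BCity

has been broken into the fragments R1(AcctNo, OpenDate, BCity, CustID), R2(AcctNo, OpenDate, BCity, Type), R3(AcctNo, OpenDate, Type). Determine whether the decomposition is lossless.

Chase test. Columns are AcctNo, OpenDate, BCity, Type, CustID; row i has aⱼ where attribute j ∈ Ri, else bᵢⱼ.
Initial tableau (one row per fragment):
  row 1: a1 a2 a3 b14 a5
  row 2: a1 a2 a3 a4 b25
  row 3: a1 a2 b33 a4 b35
Rows 1 and 2 agree on OpenDate, BCity; apply OpenDate, BCity→Type and equate their Type entries.
Rows 1 and 2 agree on AcctNo; apply AcctNo→BCity, CustID and equate their BCity, CustID entries.
Rows 1 and 3 agree on AcctNo; apply AcctNo→BCity, CustID and equate their BCity, CustID entries.
Row 1 is now all distinguished symbols — the join is lossless.

Yes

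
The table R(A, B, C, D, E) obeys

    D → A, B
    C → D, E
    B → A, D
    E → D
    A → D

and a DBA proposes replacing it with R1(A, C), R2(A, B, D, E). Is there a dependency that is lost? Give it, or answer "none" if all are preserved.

Check C → D, E: no single fragment contains all of {C, D, E}, and the restricted closure of {C} across the fragments never reaches {D, E}.
D → A, B is preserved.
B → A, D is preserved.
E → D is preserved.
A → D is preserved.

C → D, E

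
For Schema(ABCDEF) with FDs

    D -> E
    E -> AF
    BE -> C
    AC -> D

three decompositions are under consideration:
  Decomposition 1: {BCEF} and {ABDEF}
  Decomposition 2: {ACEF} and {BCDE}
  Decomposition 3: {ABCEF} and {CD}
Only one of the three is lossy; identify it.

Decomposition 3

Decomposition 1: common = {BEF}, closure = {ABCDEF} → lossless.
Decomposition 2: common = {CE}, closure = {ACDEF} → lossless.
Decomposition 3: common = {C}, closure = {C} → lossy.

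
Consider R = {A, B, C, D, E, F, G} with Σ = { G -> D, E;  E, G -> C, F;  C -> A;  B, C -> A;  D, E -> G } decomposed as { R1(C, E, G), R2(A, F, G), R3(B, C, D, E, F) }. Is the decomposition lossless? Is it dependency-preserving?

Lossless test (chase): Rows 1 and 2 agree on G; apply G→D, E and equate their D, E entries. Rows 1 and 2 agree on E, G; apply E, G→C, F and equate their C, F entries. Rows 1 and 2 agree on C; apply C→A and equate their A entries. Rows 1 and 3 agree on C; apply C→A and equate their A entries. No row becomes fully distinguished — the join is lossy.
Dependency preservation: the restricted closure of {G} across the fragments never reaches {D, E}, so G → D, E cannot be enforced without a join — not preserved.

lossy and not dependency-preserving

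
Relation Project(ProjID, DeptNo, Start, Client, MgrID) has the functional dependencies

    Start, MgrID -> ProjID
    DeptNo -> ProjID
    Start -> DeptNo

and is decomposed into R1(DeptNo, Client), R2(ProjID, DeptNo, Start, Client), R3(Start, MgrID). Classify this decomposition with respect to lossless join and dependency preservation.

lossy but dependency-preserving

Lossless test (chase): Rows 1 and 2 agree on DeptNo; apply DeptNo→ProjID and equate their ProjID entries. Rows 2 and 3 agree on Start; apply Start→DeptNo and equate their DeptNo entries. Rows 1 and 3 agree on DeptNo; apply DeptNo→ProjID and equate their ProjID entries. No row becomes fully distinguished — the join is lossy.
Dependency preservation: Start, MgrID → ProjID is not contained in any single fragment, but the restricted closure of its left-hand side across the fragments still reaches the right-hand side; the remaining FDs each lie inside some fragment. All dependencies are preserved.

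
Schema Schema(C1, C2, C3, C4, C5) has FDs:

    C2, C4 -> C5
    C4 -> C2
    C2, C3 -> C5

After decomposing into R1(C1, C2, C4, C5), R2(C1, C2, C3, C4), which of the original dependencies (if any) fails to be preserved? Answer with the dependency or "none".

C2, C3 -> C5

Check C2, C3 → C5: no single fragment contains all of {C2, C3, C5}, and the restricted closure of {C2, C3} across the fragments never reaches {C5}.
C2, C4 → C5 is preserved.
C4 → C2 is preserved.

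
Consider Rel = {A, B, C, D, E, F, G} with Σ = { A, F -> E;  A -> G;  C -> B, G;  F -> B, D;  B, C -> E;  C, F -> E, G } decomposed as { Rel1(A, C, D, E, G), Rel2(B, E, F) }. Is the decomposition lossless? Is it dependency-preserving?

Lossless test: (E)⁺ = {E}, which is a superkey of neither fragment — lossy.
Dependency preservation: the restricted closure of {A, F} across the fragments never reaches {E}, so A, F → E cannot be enforced without a join — not preserved.

lossy and not dependency-preserving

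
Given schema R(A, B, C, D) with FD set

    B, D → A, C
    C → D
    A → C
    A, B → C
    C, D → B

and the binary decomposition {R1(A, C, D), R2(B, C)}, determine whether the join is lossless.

Yes

Common attributes: R1 ∩ R2 = {C}.
Closure of {C}: C → D applies, adding D; C, D → B applies, adding B; B, D → A, C applies, adding A. So (C)⁺ = {A, B, C, D}.
This closure contains every attribute of R1, so R1 ∩ R2 → R1. The join is lossless.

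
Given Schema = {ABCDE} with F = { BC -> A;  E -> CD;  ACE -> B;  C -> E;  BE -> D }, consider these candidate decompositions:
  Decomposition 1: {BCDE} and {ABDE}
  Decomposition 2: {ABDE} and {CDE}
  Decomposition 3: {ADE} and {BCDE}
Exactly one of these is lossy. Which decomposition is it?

Decomposition 3

Decomposition 1: common = {BDE}, closure = {ABCDE} → lossless.
Decomposition 2: common = {DE}, closure = {CDE} → lossless.
Decomposition 3: common = {DE}, closure = {CDE} → lossy.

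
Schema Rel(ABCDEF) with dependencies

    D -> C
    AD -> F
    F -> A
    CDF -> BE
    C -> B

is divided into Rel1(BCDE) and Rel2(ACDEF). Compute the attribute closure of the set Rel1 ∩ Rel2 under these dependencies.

Rel1 ∩ Rel2 = {CDE}.
C → B applies, adding B
Closure: {BCDE}.

BCDE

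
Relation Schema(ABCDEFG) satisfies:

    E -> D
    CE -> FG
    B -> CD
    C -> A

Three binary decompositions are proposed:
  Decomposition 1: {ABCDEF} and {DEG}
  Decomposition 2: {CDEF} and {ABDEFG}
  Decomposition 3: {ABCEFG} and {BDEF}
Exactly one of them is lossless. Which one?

Decomposition 1: common = {DE}, closure = {DE} → lossy.
Decomposition 2: common = {DEF}, closure = {DEF} → lossy.
Decomposition 3: common = {BEF}, closure = {ABCDEFG} → lossless.

Decomposition 3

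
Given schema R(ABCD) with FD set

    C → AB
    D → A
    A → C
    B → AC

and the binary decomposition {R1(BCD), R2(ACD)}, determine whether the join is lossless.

Common attributes: R1 ∩ R2 = {CD}.
Closure of {CD}: C → AB applies, adding AB. So (CD)⁺ = {ABCD}.
This closure contains every attribute of R1, so R1 ∩ R2 → R1. The join is lossless.

Yes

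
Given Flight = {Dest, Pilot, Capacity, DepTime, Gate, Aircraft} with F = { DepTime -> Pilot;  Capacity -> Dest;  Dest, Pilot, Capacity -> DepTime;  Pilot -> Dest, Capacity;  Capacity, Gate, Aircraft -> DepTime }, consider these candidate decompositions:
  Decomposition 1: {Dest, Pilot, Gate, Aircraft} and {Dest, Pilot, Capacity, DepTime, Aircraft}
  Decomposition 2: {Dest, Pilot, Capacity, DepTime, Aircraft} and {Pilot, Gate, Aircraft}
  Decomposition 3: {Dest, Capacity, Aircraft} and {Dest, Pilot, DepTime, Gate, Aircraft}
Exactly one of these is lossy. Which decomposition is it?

Decomposition 3

Decomposition 1: common = {Dest, Pilot, Aircraft}, closure = {Dest, Pilot, Capacity, DepTime, Aircraft} → lossless.
Decomposition 2: common = {Pilot, Aircraft}, closure = {Dest, Pilot, Capacity, DepTime, Aircraft} → lossless.
Decomposition 3: common = {Dest, Aircraft}, closure = {Dest, Aircraft} → lossy.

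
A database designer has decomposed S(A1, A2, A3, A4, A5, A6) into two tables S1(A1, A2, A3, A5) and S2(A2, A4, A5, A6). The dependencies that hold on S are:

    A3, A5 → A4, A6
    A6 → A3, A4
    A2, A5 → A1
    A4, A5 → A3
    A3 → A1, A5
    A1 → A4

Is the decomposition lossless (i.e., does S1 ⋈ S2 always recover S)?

Common attributes: S1 ∩ S2 = {A2, A5}.
Closure of {A2, A5}: A2, A5 → A1 applies, adding A1; A1 → A4 applies, adding A4; A4, A5 → A3 applies, adding A3; A3, A5 → A4, A6 applies, adding A6. So (A2, A5)⁺ = {A1, A2, A3, A4, A5, A6}.
This closure contains every attribute of S1, so S1 ∩ S2 → S1. The join is lossless.

Yes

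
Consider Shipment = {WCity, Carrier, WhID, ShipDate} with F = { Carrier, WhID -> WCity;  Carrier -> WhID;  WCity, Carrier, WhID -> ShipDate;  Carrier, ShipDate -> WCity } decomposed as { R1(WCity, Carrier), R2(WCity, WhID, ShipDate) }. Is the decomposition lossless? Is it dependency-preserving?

Lossless test: (WCity)⁺ = {WCity}, which is a superkey of neither fragment — lossy.
Dependency preservation: the restricted closure of {Carrier} across the fragments never reaches {WhID}, so Carrier → WhID cannot be enforced without a join — not preserved.

lossy and not dependency-preserving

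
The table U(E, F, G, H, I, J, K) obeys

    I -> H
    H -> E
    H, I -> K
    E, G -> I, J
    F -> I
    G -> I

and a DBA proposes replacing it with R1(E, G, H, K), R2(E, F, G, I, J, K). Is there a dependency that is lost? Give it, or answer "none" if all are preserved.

I -> H

Check I → H: no single fragment contains all of {H, I}, and the restricted closure of {I} across the fragments never reaches {H}.
H → E is preserved.
H, I → K is preserved.
E, G → I, J is preserved.
F → I is preserved.
G → I is preserved.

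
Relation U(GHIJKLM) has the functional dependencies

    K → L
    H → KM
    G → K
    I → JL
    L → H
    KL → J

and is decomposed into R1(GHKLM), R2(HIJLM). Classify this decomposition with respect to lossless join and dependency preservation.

Lossless test: (HLM)⁺ = {HJKLM}, which is a superkey of neither fragment — lossy.
Dependency preservation: KL → J is not contained in any single fragment, but the restricted closure of its left-hand side across the fragments still reaches the right-hand side; the remaining FDs each lie inside some fragment. All dependencies are preserved.

lossy but dependency-preserving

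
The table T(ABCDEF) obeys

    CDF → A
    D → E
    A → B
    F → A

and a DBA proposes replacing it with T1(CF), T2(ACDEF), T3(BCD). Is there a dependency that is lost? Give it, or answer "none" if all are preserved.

A → B

Check A → B: no single fragment contains all of {AB}, and the restricted closure of {A} across the fragments never reaches {B}.
CDF → A is preserved.
D → E is preserved.
F → A is preserved.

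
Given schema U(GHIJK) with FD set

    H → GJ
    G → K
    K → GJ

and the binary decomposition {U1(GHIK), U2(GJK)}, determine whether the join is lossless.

Yes

Common attributes: U1 ∩ U2 = {GK}.
Closure of {GK}: K → GJ applies, adding J. So (GK)⁺ = {GJK}.
This closure contains every attribute of U2, so U1 ∩ U2 → U2. The join is lossless.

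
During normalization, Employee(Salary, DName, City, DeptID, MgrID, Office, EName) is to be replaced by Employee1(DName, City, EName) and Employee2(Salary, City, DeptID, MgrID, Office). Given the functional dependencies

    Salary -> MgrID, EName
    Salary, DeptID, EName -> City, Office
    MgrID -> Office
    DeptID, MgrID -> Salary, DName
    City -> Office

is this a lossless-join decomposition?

Common attributes: Employee1 ∩ Employee2 = {City}.
Closure of {City}: City → Office applies, adding Office. So (City)⁺ = {City, Office}.
The closure contains neither all of Employee1 = {DName, City, EName} nor all of Employee2 = {Salary, City, DeptID, MgrID, Office}, so the common attributes are not a superkey of either fragment. The join is lossy.

No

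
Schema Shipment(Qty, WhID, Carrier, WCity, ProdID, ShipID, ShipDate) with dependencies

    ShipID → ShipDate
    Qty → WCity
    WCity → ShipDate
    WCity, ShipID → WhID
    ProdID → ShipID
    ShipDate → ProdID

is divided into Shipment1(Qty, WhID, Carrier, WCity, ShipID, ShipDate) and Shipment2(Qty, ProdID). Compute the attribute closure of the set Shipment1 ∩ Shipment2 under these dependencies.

Shipment1 ∩ Shipment2 = {Qty}.
Qty → WCity applies, adding WCity
WCity → ShipDate applies, adding ShipDate
ShipDate → ProdID applies, adding ProdID
ProdID → ShipID applies, adding ShipID
WCity, ShipID → WhID applies, adding WhID
Closure: {Qty, WhID, WCity, ProdID, ShipID, ShipDate}.

Qty, WhID, WCity, ProdID, ShipID, ShipDate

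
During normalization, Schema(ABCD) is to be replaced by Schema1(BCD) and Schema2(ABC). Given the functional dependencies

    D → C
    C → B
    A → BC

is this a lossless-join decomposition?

Common attributes: Schema1 ∩ Schema2 = {BC}.
No dependency enlarges {BC}, so (BC)⁺ = {BC}.
The closure contains neither all of Schema1 = {BCD} nor all of Schema2 = {ABC}, so the common attributes are not a superkey of either fragment. The join is lossy.

No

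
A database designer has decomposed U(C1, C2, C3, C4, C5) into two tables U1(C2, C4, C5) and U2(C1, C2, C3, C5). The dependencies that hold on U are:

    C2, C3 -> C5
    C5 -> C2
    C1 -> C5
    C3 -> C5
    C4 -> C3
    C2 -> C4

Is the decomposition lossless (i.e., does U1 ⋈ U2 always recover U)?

Yes

Common attributes: U1 ∩ U2 = {C2, C5}.
Closure of {C2, C5}: C2 → C4 applies, adding C4; C4 → C3 applies, adding C3. So (C2, C5)⁺ = {C2, C3, C4, C5}.
This closure contains every attribute of U1, so U1 ∩ U2 → U1. The join is lossless.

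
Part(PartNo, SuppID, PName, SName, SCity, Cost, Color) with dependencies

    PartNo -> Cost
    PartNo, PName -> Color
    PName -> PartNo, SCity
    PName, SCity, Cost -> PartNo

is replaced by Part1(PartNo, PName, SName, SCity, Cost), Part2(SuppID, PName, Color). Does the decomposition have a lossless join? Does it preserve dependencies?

lossy but dependency-preserving

Lossless test: (PName)⁺ = {PartNo, PName, SCity, Cost, Color}, which is a superkey of neither fragment — lossy.
Dependency preservation: PartNo, PName → Color is not contained in any single fragment, but the restricted closure of its left-hand side across the fragments still reaches the right-hand side; the remaining FDs each lie inside some fragment. All dependencies are preserved.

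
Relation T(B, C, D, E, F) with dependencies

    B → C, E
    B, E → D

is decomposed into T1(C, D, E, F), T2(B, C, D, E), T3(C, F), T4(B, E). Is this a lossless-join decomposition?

Chase test. Columns are B, C, D, E, F; row i has aⱼ where attribute j ∈ Ti, else bᵢⱼ.
Initial tableau (one row per fragment):
  row 1: b11 a2 a3 a4 a5
  row 2: a1 a2 a3 a4 b25
  row 3: b31 a2 b33 b34 a5
  row 4: a1 b42 b43 a4 b45
Rows 2 and 4 agree on B; apply B→C, E and equate their C, E entries.
Rows 2 and 4 agree on B, E; apply B, E→D and equate their D entries.
No row becomes fully distinguished — the join is lossy.

No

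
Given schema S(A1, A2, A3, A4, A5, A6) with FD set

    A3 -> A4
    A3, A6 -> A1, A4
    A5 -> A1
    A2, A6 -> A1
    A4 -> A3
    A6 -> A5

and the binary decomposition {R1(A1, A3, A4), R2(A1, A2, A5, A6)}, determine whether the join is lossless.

No

Common attributes: R1 ∩ R2 = {A1}.
No dependency enlarges {A1}, so (A1)⁺ = {A1}.
The closure contains neither all of R1 = {A1, A3, A4} nor all of R2 = {A1, A2, A5, A6}, so the common attributes are not a superkey of either fragment. The join is lossy.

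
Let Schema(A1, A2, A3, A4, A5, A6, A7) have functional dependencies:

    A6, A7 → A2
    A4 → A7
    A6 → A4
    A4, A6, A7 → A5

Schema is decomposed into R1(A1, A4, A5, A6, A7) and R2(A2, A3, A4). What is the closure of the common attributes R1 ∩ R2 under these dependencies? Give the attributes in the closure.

R1 ∩ R2 = {A4}.
A4 → A7 applies, adding A7
Closure: {A4, A7}.

A4, A7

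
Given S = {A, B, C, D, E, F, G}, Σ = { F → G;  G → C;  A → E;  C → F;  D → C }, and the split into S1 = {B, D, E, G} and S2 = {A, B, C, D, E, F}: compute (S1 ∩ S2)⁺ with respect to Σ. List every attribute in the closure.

S1 ∩ S2 = {B, D, E}.
D → C applies, adding C
C → F applies, adding F
F → G applies, adding G
Closure: {B, C, D, E, F, G}.

B, C, D, E, F, G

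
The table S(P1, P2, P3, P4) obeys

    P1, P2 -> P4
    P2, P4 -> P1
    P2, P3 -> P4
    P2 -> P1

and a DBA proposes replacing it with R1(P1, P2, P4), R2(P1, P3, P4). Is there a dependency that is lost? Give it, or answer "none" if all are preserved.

P1, P2 → P4 lies within R1.
P2, P4 → P1 lies within R1.
P2, P3 → P4: restricted closure across fragments reaches P4.
P2 → P1 lies within R1.
Every dependency is enforceable on the fragments, so the decomposition is dependency-preserving.

none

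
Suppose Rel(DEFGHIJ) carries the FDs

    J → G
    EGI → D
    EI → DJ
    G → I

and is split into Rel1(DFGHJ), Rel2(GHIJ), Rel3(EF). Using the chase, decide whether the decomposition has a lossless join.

Chase test. Columns are DEFGHIJ; row i has aⱼ where attribute j ∈ Reli, else bᵢⱼ.
Initial tableau (one row per fragment):
  row 1: a1 b12 a3 a4 a5 b16 a7
  row 2: b21 b22 b23 a4 a5 a6 a7
  row 3: b31 a2 a3 b34 b35 b36 b37
Rows 1 and 2 agree on G; apply G→I and equate their I entries.
No row becomes fully distinguished — the join is lossy.

No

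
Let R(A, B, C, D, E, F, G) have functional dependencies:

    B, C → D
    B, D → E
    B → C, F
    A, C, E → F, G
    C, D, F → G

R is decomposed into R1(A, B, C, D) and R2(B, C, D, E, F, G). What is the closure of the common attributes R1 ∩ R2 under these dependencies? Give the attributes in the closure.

B, C, D, E, F, G

R1 ∩ R2 = {B, C, D}.
B, D → E applies, adding E
B → C, F applies, adding F
C, D, F → G applies, adding G
Closure: {B, C, D, E, F, G}.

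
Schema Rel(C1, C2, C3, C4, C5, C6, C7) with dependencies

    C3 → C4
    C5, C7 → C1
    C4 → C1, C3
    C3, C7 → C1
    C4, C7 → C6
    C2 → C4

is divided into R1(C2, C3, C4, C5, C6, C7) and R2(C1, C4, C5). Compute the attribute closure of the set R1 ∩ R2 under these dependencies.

C1, C3, C4, C5

R1 ∩ R2 = {C4, C5}.
C4 → C1, C3 applies, adding C1, C3
Closure: {C1, C3, C4, C5}.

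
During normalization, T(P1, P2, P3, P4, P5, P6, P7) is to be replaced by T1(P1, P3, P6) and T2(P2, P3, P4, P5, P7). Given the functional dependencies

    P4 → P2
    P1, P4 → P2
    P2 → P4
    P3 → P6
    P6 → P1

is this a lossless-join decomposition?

Yes

Common attributes: T1 ∩ T2 = {P3}.
Closure of {P3}: P3 → P6 applies, adding P6; P6 → P1 applies, adding P1. So (P3)⁺ = {P1, P3, P6}.
This closure contains every attribute of T1, so T1 ∩ T2 → T1. The join is lossless.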